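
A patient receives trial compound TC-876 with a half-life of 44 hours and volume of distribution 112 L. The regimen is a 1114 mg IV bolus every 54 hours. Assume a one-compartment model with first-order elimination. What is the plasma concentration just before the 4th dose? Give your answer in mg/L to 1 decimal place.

f = (1/2)^(τ/t½) = (1/2)^(54/44) ≈ 0.4271.
C₀ = D/Vd = 1114/112 ≈ 9.946 mg/L.
Before the 4th dose, 3 doses have been given. Superposition: Cmin = C₀·(f + f² + … + f^3).
≈ 9.946 × (0.4271 + 0.1824 + 0.0779) ≈ 9.946 × 0.6874 ≈ 6.837 mg/L.

6.8 mg/L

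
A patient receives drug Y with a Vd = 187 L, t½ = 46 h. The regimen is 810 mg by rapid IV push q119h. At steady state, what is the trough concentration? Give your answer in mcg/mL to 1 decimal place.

0.9 mcg/mL

τ/t½ = 119/46 ≈ 2.587, so fraction remaining f = (1/2)^(119/46) ≈ 0.1664.
Single-dose peak C₀ = D/Vd = 810/187 ≈ 4.332 mcg/mL.
Steady-state trough Cmin,ss = C₀·f/(1−f) ≈ 4.332 × 0.1664/0.8336 ≈ 0.865 mcg/mL.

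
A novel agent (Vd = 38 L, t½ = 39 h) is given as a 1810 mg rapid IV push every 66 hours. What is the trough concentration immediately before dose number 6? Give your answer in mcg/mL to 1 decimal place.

21.3 mcg/mL

f = (1/2)^(τ/t½) = (1/2)^(66/39) ≈ 0.3094.
C₀ = D/Vd = 1810/38 ≈ 47.632 mcg/mL.
Before the 6th dose, 5 doses have been given. Superposition: Cmin = C₀·(f + f² + … + f^5).
≈ 47.632 × (0.3094 + 0.0957 + 0.0296 + 0.0092 + 0.0028) ≈ 47.632 × 0.4467 ≈ 21.277 mcg/mL.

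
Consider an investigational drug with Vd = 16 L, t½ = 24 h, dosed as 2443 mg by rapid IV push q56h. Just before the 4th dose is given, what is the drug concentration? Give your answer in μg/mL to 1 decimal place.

f = (1/2)^(τ/t½) = (1/2)^(56/24) ≈ 0.1984.
C₀ = D/Vd = 2443/16 ≈ 152.688 μg/mL.
Before the 4th dose, 3 doses have been given. Superposition: Cmin = C₀·(f + f² + … + f^3).
≈ 152.688 × (0.1984 + 0.0394 + 0.0078) ≈ 152.688 × 0.2456 ≈ 37.500 μg/mL.

37.5 μg/mL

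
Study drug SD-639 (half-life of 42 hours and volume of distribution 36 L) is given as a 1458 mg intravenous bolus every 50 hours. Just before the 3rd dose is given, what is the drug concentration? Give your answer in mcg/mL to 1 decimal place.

25.5 mcg/mL

f = (1/2)^(τ/t½) = (1/2)^(50/42) ≈ 0.4382.
C₀ = D/Vd = 1458/36 ≈ 40.500 mcg/mL.
Before the 3rd dose, 2 doses have been given. Superposition: Cmin = C₀·(f + f²).
≈ 40.500 × (0.4382 + 0.1920) ≈ 40.500 × 0.6302 ≈ 25.523 mcg/mL.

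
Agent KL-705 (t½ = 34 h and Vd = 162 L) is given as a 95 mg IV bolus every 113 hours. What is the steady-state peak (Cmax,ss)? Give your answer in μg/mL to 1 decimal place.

τ/t½ = 113/34 ≈ 3.3235, so fraction remaining f = (1/2)^(113/34) ≈ 0.0999.
Accumulation ratio R = 1/(1 − f) ≈ 1/0.9001 ≈ 1.1110.
Single-dose peak C₀ = D/Vd = 95/162 ≈ 0.586 μg/mL.
Steady-state peak Cmax,ss = C₀·R ≈ 0.586 × 1.1110 ≈ 0.651 μg/mL.

0.7 μg/mL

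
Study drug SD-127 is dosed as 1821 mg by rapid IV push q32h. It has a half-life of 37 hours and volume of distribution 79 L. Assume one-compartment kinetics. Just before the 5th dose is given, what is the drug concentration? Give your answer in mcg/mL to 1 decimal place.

25.5 mcg/mL

f = (1/2)^(τ/t½) = (1/2)^(32/37) ≈ 0.5491.
C₀ = D/Vd = 1821/79 ≈ 23.051 mcg/mL.
Before the 5th dose, 4 doses have been given. Superposition: Cmin = C₀·(f + f² + … + f^4).
≈ 23.051 × (0.5491 + 0.3015 + 0.1656 + 0.0909) ≈ 23.051 × 1.1071 ≈ 25.520 mcg/mL.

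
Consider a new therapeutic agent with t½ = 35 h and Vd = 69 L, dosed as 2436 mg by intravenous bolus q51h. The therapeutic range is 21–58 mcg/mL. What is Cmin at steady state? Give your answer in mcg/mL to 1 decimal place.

τ/t½ = 51/35 ≈ 1.4571, so fraction remaining f = (1/2)^(51/35) ≈ 0.3642.
Accumulation ratio R = 1/(1 − f) ≈ 1/0.6358 ≈ 1.5728.
Each bolus raises the concentration by D/Vd = 2436/69 ≈ 35.304 mcg/mL.
Cmax,ss = C₀/(1 − f) ≈ 35.304/0.6358 ≈ 55.527 mcg/mL.
One interval later, Cmin,ss = Cmax,ss·e^(−kτ) ≈ 55.527 × 0.3642 ≈ 20.223 mcg/mL.
Trough 20.2 mcg/mL vs MEC 21 mcg/mL: subtherapeutic.

20.2 mcg/mL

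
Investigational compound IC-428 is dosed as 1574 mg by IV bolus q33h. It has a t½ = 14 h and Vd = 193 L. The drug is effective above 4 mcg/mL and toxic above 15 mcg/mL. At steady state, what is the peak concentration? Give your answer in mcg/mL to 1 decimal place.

k = ln2/t½ = ln2/14 ≈ 0.049511 h⁻¹; fraction remaining f = e^(−kτ) = e^(−0.049511×33) ≈ 0.1952.
At steady state, accumulation factor R = 1/(1 − e^(−kτ)) ≈ 1.2425.
Each bolus raises the concentration by D/Vd = 1574/193 ≈ 8.155 mcg/mL.
Steady-state peak Cmax,ss = C₀·R ≈ 8.155 × 1.2425 ≈ 10.133 mcg/mL.
Peak 10.1 mcg/mL vs MTC 15 mcg/mL: below toxic threshold.

10.1 mcg/mL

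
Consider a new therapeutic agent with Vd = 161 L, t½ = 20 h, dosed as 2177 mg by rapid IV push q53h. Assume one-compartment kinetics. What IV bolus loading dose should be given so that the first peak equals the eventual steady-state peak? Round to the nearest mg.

f = (1/2)^(53/20) ≈ 0.159320; accumulation ratio R = 1/(1−f) ≈ 1.18951.
Loading dose to hit Cmax,ss on first dose: D_load = D_maint·R ≈ 2177 × 1.18951 ≈ 2589.56 mg.

2590 mg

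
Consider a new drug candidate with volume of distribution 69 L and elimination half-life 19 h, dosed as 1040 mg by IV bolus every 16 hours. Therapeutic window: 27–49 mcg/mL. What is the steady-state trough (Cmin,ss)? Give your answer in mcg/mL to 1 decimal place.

19.0 mcg/mL

k = ln2/t½ = ln2/19 ≈ 0.036481 h⁻¹; fraction remaining f = e^(−kτ) = e^(−0.036481×16) ≈ 0.5578.
Single-dose peak C₀ = D/Vd = 1040/69 ≈ 15.072 mcg/mL.
Steady-state trough Cmin,ss = C₀·f/(1−f) ≈ 15.072 × 0.5578/0.4422 ≈ 19.012 mcg/mL.
Trough 19.0 mcg/mL vs MEC 27 mcg/mL: subtherapeutic.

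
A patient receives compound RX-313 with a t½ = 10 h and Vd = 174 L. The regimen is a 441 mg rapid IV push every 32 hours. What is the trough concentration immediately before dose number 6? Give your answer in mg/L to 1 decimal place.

f = (1/2)^(τ/t½) = (1/2)^(32/10) ≈ 0.1088.
C₀ = D/Vd = 441/174 ≈ 2.534 mg/L.
Before the 6th dose, 5 doses have been given. Superposition: Cmin = C₀·(f + f² + … + f^5).
≈ 2.534 × (0.1088 + 0.0118 + 0.0013 + 0.0001 + 0.0000) ≈ 2.534 × 0.1220 ≈ 0.309 mg/L.

0.3 mg/L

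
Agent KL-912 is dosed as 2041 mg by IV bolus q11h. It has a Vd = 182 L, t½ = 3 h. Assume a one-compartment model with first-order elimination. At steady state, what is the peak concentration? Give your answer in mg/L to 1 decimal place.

12.2 mg/L

k = ln2/t½ = ln2/3 ≈ 0.231049 h⁻¹; fraction remaining f = e^(−kτ) = e^(−0.231049×11) ≈ 0.0787.
Accumulation ratio R = 1/(1 − f) ≈ 1/0.9213 ≈ 1.0854.
Single-dose peak C₀ = D/Vd = 2041/182 ≈ 11.214 mg/L.
Steady-state peak Cmax,ss = C₀·R ≈ 11.214 × 1.0854 ≈ 12.172 mg/L.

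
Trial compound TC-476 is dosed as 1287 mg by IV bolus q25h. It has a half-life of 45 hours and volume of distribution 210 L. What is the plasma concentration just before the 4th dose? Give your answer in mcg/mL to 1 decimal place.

f = (1/2)^(τ/t½) = (1/2)^(25/45) ≈ 0.6804.
C₀ = D/Vd = 1287/210 ≈ 6.129 mcg/mL.
Before the 4th dose, 3 doses have been given. Superposition: Cmin = C₀·(f + f² + … + f^3).
≈ 6.129 × (0.6804 + 0.4629 + 0.3150) ≈ 6.129 × 1.4583 ≈ 8.938 mcg/mL.

8.9 mcg/mL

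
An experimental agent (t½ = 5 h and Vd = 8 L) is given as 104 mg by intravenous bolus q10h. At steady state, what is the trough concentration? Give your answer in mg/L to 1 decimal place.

4.3 mg/L

The dosing interval is 2 half-lives, so f = 2^(−2) = 0.25.
Accumulation ratio R = 1/(1 − f) = 1/0.75 = 4/3.
Single-dose peak C₀ = D/Vd = 104/8 = 13 mg/L.
Steady-state peak Cmax,ss = C₀·R = 13 × 4/3 ≈ 17.333 mg/L.
Steady-state trough Cmin,ss = Cmax,ss·f ≈ 17.333 × 0.25 ≈ 4.333 mg/L.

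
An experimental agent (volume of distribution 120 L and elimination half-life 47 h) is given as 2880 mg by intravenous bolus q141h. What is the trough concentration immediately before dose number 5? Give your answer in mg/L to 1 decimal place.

f = (1/2)^(τ/t½) = (1/2)^(141/47) ≈ 0.1250.
C₀ = D/Vd = 2880/120 ≈ 24.000 mg/L.
Before the 5th dose, 4 doses have been given. Superposition: Cmin = C₀·(f + f² + … + f^4).
≈ 24.000 × (0.1250 + 0.0156 + 0.0020 + 0.0002) ≈ 24.000 × 0.1428 ≈ 3.427 mg/L.

3.4 mg/L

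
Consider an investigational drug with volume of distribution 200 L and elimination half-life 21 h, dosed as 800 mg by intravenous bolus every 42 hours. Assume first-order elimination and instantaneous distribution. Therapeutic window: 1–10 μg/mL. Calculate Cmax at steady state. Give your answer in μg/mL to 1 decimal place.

5.3 μg/mL

τ = 42 h = 2 half-lives, so f = (1/2)^2 = 0.25.
Accumulation ratio R = 1/(1 − f) = 1/0.75 = 4/3.
Single-dose peak C₀ = D/Vd = 800/200 = 4 μg/mL.
Steady-state peak Cmax,ss = C₀·R = 4 × 4/3 ≈ 5.333 μg/mL.
Peak 5.3 μg/mL vs MTC 10 μg/mL: below toxic threshold.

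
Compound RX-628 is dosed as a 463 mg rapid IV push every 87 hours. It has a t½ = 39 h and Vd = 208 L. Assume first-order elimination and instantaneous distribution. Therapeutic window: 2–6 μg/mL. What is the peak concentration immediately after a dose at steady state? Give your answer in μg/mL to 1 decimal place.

k = ln2/t½ = ln2/39 ≈ 0.017773 h⁻¹; fraction remaining f = e^(−kτ) = e^(−0.017773×87) ≈ 0.2130.
Accumulation ratio R = 1/(1 − f) ≈ 1/0.7870 ≈ 1.2706.
Each bolus raises the concentration by D/Vd = 463/208 ≈ 2.226 μg/mL.
Steady-state peak Cmax,ss = C₀·R ≈ 2.226 × 1.2706 ≈ 2.828 μg/mL.
Peak 2.8 μg/mL vs MTC 6 μg/mL: below toxic threshold.

2.8 μg/mL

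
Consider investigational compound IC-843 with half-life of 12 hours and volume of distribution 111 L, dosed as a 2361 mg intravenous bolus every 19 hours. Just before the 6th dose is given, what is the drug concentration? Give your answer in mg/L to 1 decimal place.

10.6 mg/L

f = (1/2)^(τ/t½) = (1/2)^(19/12) ≈ 0.3337.
C₀ = D/Vd = 2361/111 ≈ 21.270 mg/L.
Before the 6th dose, 5 doses have been given. Superposition: Cmin = C₀·(f + f² + … + f^5).
≈ 21.270 × (0.3337 + 0.1114 + 0.0372 + 0.0124 + 0.0041) ≈ 21.270 × 0.4988 ≈ 10.609 mg/L.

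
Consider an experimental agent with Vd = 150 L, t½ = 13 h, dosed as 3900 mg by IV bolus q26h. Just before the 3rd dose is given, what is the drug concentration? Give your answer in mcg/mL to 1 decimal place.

8.1 mcg/mL

f = (1/2)^(τ/t½) = (1/2)^(26/13) ≈ 0.2500.
C₀ = D/Vd = 3900/150 ≈ 26.000 mcg/mL.
Before the 3rd dose, 2 doses have been given. Superposition: Cmin = C₀·(f + f²).
≈ 26.000 × (0.2500 + 0.0625) ≈ 26.000 × 0.3125 ≈ 8.125 mcg/mL.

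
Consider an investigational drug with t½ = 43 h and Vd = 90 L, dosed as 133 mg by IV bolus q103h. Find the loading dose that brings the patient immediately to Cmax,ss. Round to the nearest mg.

f = (1/2)^(103/43) ≈ 0.190076; accumulation ratio R = 1/(1−f) ≈ 1.23468.
Loading dose to hit Cmax,ss on first dose: D_load = D_maint·R ≈ 133 × 1.23468 ≈ 164.21 mg.

164 mg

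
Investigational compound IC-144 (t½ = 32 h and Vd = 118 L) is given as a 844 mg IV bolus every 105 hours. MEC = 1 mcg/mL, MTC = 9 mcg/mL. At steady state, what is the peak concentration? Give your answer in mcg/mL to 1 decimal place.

τ/t½ = 105/32 ≈ 3.2812, so fraction remaining f = (1/2)^(105/32) ≈ 0.1029.
At steady state, accumulation factor R = 1/(1 − e^(−kτ)) ≈ 1.1147.
Single-dose peak C₀ = D/Vd = 844/118 ≈ 7.153 mcg/mL.
Steady-state peak Cmax,ss = C₀·R ≈ 7.153 × 1.1147 ≈ 7.973 mcg/mL.
Peak 8.0 mcg/mL vs MTC 9 mcg/mL: below toxic threshold.

8.0 mcg/mL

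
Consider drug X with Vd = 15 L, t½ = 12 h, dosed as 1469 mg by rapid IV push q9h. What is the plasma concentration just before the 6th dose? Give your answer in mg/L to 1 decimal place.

f = (1/2)^(τ/t½) = (1/2)^(9/12) ≈ 0.5946.
C₀ = D/Vd = 1469/15 ≈ 97.933 mg/L.
Before the 6th dose, 5 doses have been given. Superposition: Cmin = C₀·(f + f² + … + f^5).
≈ 97.933 × (0.5946 + 0.3535 + 0.2102 + 0.1250 + 0.0743) ≈ 97.933 × 1.3576 ≈ 132.954 mg/L.

133.0 mg/L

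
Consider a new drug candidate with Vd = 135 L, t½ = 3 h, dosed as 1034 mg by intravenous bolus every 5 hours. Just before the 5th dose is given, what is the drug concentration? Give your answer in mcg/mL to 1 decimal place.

f = (1/2)^(τ/t½) = (1/2)^(5/3) ≈ 0.3150.
C₀ = D/Vd = 1034/135 ≈ 7.659 mcg/mL.
Before the 5th dose, 4 doses have been given. Superposition: Cmin = C₀·(f + f² + … + f^4).
≈ 7.659 × (0.3150 + 0.0992 + 0.0313 + 0.0098) ≈ 7.659 × 0.4553 ≈ 3.487 mcg/mL.

3.5 mcg/mL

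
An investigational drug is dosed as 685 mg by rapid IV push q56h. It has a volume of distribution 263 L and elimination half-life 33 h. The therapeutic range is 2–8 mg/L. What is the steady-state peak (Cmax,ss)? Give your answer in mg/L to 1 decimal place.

Over one 56-h interval, 56/33 ≈ 1.697 half-lives elapse, leaving f ≈ 0.3084 of each dose.
At steady state, accumulation factor R = 1/(1 − e^(−kτ)) ≈ 1.4459.
Single-dose peak C₀ = D/Vd = 685/263 ≈ 2.605 mg/L.
Steady-state peak Cmax,ss = C₀·R ≈ 2.605 × 1.4459 ≈ 3.767 mg/L.
Peak 3.8 mg/L vs MTC 8 mg/L: below toxic threshold.

3.8 mg/L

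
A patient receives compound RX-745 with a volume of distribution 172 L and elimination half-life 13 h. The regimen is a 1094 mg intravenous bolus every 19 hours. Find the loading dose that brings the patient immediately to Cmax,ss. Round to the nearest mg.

f = (1/2)^(19/13) ≈ 0.363106; accumulation ratio R = 1/(1−f) ≈ 1.57012.
Loading dose to hit Cmax,ss on first dose: D_load = D_maint·R ≈ 1094 × 1.57012 ≈ 1717.71 mg.

1718 mg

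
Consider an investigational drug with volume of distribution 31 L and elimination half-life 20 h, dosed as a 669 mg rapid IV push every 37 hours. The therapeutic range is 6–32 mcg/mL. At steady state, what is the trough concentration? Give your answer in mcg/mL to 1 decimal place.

τ/t½ = 37/20 ≈ 1.85, so fraction remaining f = (1/2)^(37/20) ≈ 0.2774.
Accumulation ratio R = 1/(1 − f) ≈ 1/0.7226 ≈ 1.3839.
Single-dose peak C₀ = D/Vd = 669/31 ≈ 21.581 mcg/mL.
Cmax,ss = C₀/(1 − f) ≈ 21.581/0.7226 ≈ 29.866 mcg/mL.
One interval later, Cmin,ss = Cmax,ss·e^(−kτ) ≈ 29.866 × 0.2774 ≈ 8.285 mcg/mL.
Trough 8.3 mcg/mL vs MEC 6 mcg/mL: adequate.

8.3 mcg/mL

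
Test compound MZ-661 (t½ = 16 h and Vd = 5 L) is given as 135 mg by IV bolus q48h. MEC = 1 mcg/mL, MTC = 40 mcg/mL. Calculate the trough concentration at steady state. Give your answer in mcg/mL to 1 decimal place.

3.9 mcg/mL

τ = 48 h = 3 half-lives, so f = (1/2)^3 = 0.125.
At steady state, R = 1/(1 − 0.125) = 8/7.
Single-dose peak C₀ = D/Vd = 135/5 = 27 mcg/mL.
Steady-state peak Cmax,ss = C₀·R = 27 × 8/7 ≈ 30.857 mcg/mL.
Steady-state trough Cmin,ss = Cmax,ss·f ≈ 30.857 × 0.125 ≈ 3.857 mcg/mL.
Trough 3.9 mcg/mL vs MEC 1 mcg/mL: adequate.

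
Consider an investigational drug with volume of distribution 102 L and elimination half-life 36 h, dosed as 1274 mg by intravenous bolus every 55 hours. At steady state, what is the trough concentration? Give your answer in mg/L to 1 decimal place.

k = ln2/t½ = ln2/36 ≈ 0.019254 h⁻¹; fraction remaining f = e^(−kτ) = e^(−0.019254×55) ≈ 0.3468.
Each bolus raises the concentration by D/Vd = 1274/102 ≈ 12.490 mg/L.
Steady-state trough Cmin,ss = C₀·f/(1−f) ≈ 12.490 × 0.3468/0.6532 ≈ 6.631 mg/L.

6.6 mg/L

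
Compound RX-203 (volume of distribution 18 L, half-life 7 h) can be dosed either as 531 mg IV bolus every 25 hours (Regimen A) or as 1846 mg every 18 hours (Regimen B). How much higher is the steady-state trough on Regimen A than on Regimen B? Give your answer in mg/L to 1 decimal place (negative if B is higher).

Regimen A: f = (1/2)^(25/7) ≈ 0.0841; Cmin,ss = (531/18)·f/(1−f) ≈ 2.709 mg/L.
Regimen B: f = (1/2)^(18/7) ≈ 0.1682; Cmin,ss = (1846/18)·f/(1−f) ≈ 20.738 mg/L.
Difference ≈ 2.709 − 20.738 ≈ -18.029 mg/L.

-18.0 mg/L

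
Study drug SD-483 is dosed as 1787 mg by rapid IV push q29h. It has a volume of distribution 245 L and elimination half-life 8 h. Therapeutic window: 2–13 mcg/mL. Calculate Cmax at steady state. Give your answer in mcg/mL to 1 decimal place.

k = ln2/t½ = ln2/8 ≈ 0.086643 h⁻¹; fraction remaining f = e^(−kτ) = e^(−0.086643×29) ≈ 0.0811.
Accumulation ratio R = 1/(1 − f) ≈ 1/0.9189 ≈ 1.0883.
Each bolus raises the concentration by D/Vd = 1787/245 ≈ 7.294 mcg/mL.
Cmax,ss = C₀/(1 − f) ≈ 7.294/0.9189 ≈ 7.938 mcg/mL.
Peak 7.9 mcg/mL vs MTC 13 mcg/mL: below toxic threshold.

7.9 mcg/mL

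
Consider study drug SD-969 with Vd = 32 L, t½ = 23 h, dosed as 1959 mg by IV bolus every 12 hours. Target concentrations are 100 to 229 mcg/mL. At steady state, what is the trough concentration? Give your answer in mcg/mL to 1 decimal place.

140.5 mcg/mL

τ/t½ = 12/23 ≈ 0.52174, so fraction remaining f = (1/2)^(12/23) ≈ 0.6965.
Single-dose peak C₀ = D/Vd = 1959/32 ≈ 61.219 mcg/mL.
Steady-state trough Cmin,ss = C₀·f/(1−f) ≈ 61.219 × 0.6965/0.3035 ≈ 140.491 mcg/mL.
Trough 140.5 mcg/mL vs MEC 100 mcg/mL: adequate.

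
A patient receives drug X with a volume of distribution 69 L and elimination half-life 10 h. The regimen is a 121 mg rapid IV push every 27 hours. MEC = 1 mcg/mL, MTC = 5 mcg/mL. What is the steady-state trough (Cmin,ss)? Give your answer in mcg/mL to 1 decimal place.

τ/t½ = 27/10 ≈ 2.7, so fraction remaining f = (1/2)^(27/10) ≈ 0.1539.
At steady state, accumulation factor R = 1/(1 − e^(−kτ)) ≈ 1.1819.
Single-dose peak C₀ = D/Vd = 121/69 ≈ 1.754 mcg/mL.
Steady-state peak Cmax,ss = C₀·R ≈ 1.754 × 1.1819 ≈ 2.073 mcg/mL.
One interval later, Cmin,ss = Cmax,ss·e^(−kτ) ≈ 2.073 × 0.1539 ≈ 0.319 mcg/mL.
Trough 0.3 mcg/mL vs MEC 1 mcg/mL: subtherapeutic.

0.3 mcg/mL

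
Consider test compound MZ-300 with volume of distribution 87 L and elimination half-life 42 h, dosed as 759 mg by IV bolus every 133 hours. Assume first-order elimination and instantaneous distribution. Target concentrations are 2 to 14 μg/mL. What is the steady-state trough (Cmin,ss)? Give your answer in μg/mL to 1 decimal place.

1.1 μg/mL

Over one 133-h interval, 133/42 ≈ 3.1667 half-lives elapse, leaving f ≈ 0.1114 of each dose.
Each bolus raises the concentration by D/Vd = 759/87 ≈ 8.724 μg/mL.
Steady-state trough Cmin,ss = C₀·f/(1−f) ≈ 8.724 × 0.1114/0.8886 ≈ 1.094 μg/mL.
Trough 1.1 μg/mL vs MEC 2 μg/mL: subtherapeutic.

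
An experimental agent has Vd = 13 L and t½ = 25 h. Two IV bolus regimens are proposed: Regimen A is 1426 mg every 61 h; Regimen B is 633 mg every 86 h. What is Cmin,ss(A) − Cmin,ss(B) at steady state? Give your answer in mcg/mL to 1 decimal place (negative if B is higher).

Regimen A: f = (1/2)^(61/25) ≈ 0.1843; Cmin,ss = (1426/13)·f/(1−f) ≈ 24.784 mcg/mL.
Regimen B: f = (1/2)^(86/25) ≈ 0.0921; Cmin,ss = (633/13)·f/(1−f) ≈ 4.939 mcg/mL.
Difference ≈ 24.784 − 4.939 ≈ 19.845 mcg/mL.

19.8 mcg/mL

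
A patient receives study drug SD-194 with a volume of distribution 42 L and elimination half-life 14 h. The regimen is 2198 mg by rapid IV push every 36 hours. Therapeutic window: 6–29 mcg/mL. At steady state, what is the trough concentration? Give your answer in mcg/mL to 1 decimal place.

10.6 mcg/mL

k = ln2/t½ = ln2/14 ≈ 0.049511 h⁻¹; fraction remaining f = e^(−kτ) = e^(−0.049511×36) ≈ 0.1682.
Single-dose peak C₀ = D/Vd = 2198/42 ≈ 52.333 mcg/mL.
Steady-state trough Cmin,ss = C₀·f/(1−f) ≈ 52.333 × 0.1682/0.8318 ≈ 10.582 mcg/mL.
Trough 10.6 mcg/mL vs MEC 6 mcg/mL: adequate.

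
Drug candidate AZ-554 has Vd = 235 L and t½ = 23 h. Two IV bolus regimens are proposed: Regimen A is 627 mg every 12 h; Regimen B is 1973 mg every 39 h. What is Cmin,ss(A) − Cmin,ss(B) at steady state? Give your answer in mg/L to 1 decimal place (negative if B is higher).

2.4 mg/L

Regimen A: f = (1/2)^(12/23) ≈ 0.6965; Cmin,ss = (627/235)·f/(1−f) ≈ 6.123 mg/L.
Regimen B: f = (1/2)^(39/23) ≈ 0.3087; Cmin,ss = (1973/235)·f/(1−f) ≈ 3.749 mg/L.
Difference ≈ 6.123 − 3.749 ≈ 2.374 mg/L.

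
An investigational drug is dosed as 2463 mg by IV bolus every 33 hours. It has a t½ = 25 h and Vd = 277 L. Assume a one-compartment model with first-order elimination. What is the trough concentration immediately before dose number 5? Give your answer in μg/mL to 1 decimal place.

f = (1/2)^(τ/t½) = (1/2)^(33/25) ≈ 0.4005.
C₀ = D/Vd = 2463/277 ≈ 8.892 μg/mL.
Before the 5th dose, 4 doses have been given. Superposition: Cmin = C₀·(f + f² + … + f^4).
≈ 8.892 × (0.4005 + 0.1604 + 0.0642 + 0.0257) ≈ 8.892 × 0.6508 ≈ 5.787 μg/mL.

5.8 μg/mL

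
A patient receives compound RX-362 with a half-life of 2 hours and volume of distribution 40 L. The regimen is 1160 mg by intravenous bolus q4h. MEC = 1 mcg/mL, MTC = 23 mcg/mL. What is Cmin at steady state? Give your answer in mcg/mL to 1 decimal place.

9.7 mcg/mL

The dosing interval is 2 half-lives, so f = 2^(−2) = 0.25.
At steady state, R = 1/(1 − 0.25) = 4/3.
Single-dose peak C₀ = D/Vd = 1160/40 = 29 mcg/mL.
Steady-state peak Cmax,ss = C₀·R = 29 × 4/3 ≈ 38.667 mcg/mL.
Steady-state trough Cmin,ss = Cmax,ss·f ≈ 38.667 × 0.25 ≈ 9.667 mcg/mL.
Trough 9.7 mcg/mL vs MEC 1 mcg/mL: adequate.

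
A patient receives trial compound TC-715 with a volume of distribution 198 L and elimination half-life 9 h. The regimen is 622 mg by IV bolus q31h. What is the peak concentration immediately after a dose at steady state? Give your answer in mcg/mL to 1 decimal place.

3.5 mcg/mL

k = ln2/t½ = ln2/9 ≈ 0.077016 h⁻¹; fraction remaining f = e^(−kτ) = e^(−0.077016×31) ≈ 0.0919.
Accumulation ratio R = 1/(1 − f) ≈ 1/0.9081 ≈ 1.1012.
Single-dose peak C₀ = D/Vd = 622/198 ≈ 3.141 mcg/mL.
Steady-state peak Cmax,ss = C₀·R ≈ 3.141 × 1.1012 ≈ 3.459 mcg/mL.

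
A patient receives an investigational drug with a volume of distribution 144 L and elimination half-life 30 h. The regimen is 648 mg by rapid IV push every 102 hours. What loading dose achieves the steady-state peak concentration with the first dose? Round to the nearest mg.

f = (1/2)^(102/30) ≈ 0.094732; accumulation ratio R = 1/(1−f) ≈ 1.10465.
Loading dose to hit Cmax,ss on first dose: D_load = D_maint·R ≈ 648 × 1.10465 ≈ 715.81 mg.

716 mg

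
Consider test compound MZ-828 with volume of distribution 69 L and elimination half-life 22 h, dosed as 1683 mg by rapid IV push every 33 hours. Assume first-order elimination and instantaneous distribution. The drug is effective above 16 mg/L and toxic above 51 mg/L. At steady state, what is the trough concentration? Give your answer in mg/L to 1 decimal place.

τ/t½ = 33/22 ≈ 1.5, so fraction remaining f = (1/2)^(33/22) ≈ 0.3536.
Single-dose peak C₀ = D/Vd = 1683/69 ≈ 24.391 mg/L.
Steady-state trough Cmin,ss = C₀·f/(1−f) ≈ 24.391 × 0.3536/0.6464 ≈ 13.343 mg/L.
Trough 13.3 mg/L vs MEC 16 mg/L: subtherapeutic.

13.3 mg/L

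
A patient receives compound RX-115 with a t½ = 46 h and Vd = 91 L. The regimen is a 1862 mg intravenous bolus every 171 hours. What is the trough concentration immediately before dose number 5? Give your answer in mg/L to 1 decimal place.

f = (1/2)^(τ/t½) = (1/2)^(171/46) ≈ 0.0760.
C₀ = D/Vd = 1862/91 ≈ 20.462 mg/L.
Before the 5th dose, 4 doses have been given. Superposition: Cmin = C₀·(f + f² + … + f^4).
≈ 20.462 × (0.0760 + 0.0058 + 0.0004 + 0.0000) ≈ 20.462 × 0.0822 ≈ 1.682 mg/L.

1.7 mg/L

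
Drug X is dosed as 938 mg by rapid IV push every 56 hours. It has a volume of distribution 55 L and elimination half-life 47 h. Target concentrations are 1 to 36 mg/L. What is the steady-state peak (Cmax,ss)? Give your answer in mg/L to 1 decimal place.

30.3 mg/L

Over one 56-h interval, 56/47 ≈ 1.1915 half-lives elapse, leaving f ≈ 0.4379 of each dose.
At steady state, accumulation factor R = 1/(1 − e^(−kτ)) ≈ 1.7790.
Single-dose peak C₀ = D/Vd = 938/55 ≈ 17.055 mg/L.
Steady-state peak Cmax,ss = C₀·R ≈ 17.055 × 1.7790 ≈ 30.341 mg/L.
Peak 30.3 mg/L vs MTC 36 mg/L: below toxic threshold.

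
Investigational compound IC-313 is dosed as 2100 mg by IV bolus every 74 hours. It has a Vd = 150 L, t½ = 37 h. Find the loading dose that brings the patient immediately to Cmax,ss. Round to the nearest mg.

f = (1/2)^(74/37) ≈ 0.250000; accumulation ratio R = 1/(1−f) ≈ 1.33333.
Loading dose to hit Cmax,ss on first dose: D_load = D_maint·R ≈ 2100 × 1.33333 ≈ 2799.99 mg.

2800 mg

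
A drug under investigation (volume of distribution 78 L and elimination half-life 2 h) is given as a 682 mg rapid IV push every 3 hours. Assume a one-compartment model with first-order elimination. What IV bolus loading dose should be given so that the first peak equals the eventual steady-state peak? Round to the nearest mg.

f = (1/2)^(3/2) ≈ 0.353553; accumulation ratio R = 1/(1−f) ≈ 1.54692.
Loading dose to hit Cmax,ss on first dose: D_load = D_maint·R ≈ 682 × 1.54692 ≈ 1055.00 mg.

1055 mg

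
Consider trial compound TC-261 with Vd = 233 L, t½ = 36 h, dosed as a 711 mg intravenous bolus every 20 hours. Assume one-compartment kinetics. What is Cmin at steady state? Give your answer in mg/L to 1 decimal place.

k = ln2/t½ = ln2/36 ≈ 0.019254 h⁻¹; fraction remaining f = e^(−kτ) = e^(−0.019254×20) ≈ 0.6804.
Accumulation ratio R = 1/(1 − f) ≈ 1/0.3196 ≈ 3.1289.
Single-dose peak C₀ = D/Vd = 711/233 ≈ 3.052 mg/L.
Steady-state peak Cmax,ss = C₀·R ≈ 3.052 × 3.1289 ≈ 9.549 mg/L.
One interval later, Cmin,ss = Cmax,ss·e^(−kτ) ≈ 9.549 × 0.6804 ≈ 6.497 mg/L.

6.5 mg/L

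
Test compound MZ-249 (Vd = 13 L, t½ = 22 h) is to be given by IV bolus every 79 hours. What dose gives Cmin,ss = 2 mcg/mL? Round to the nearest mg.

287 mg

τ/t½ = 79/22 ≈ 3.5909, so f = (1/2)^(79/22) ≈ 0.082991.
Cmin,ss = (D/Vd)·f/(1−f), so D = Cmin,ss·Vd·(1−f)/f.
D = 2 × 13 × (1−f)/f ≈ 2 × 13 × 11.04950 ≈ 287.29 mg.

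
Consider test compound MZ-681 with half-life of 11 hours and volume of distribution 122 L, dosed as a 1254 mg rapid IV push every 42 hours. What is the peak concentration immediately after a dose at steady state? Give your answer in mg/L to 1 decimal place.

11.1 mg/L

k = ln2/t½ = ln2/11 ≈ 0.063013 h⁻¹; fraction remaining f = e^(−kτ) = e^(−0.063013×42) ≈ 0.0709.
At steady state, accumulation factor R = 1/(1 − e^(−kτ)) ≈ 1.0763.
Each bolus raises the concentration by D/Vd = 1254/122 ≈ 10.279 mg/L.
Steady-state peak Cmax,ss = C₀·R ≈ 10.279 × 1.0763 ≈ 11.063 mg/L.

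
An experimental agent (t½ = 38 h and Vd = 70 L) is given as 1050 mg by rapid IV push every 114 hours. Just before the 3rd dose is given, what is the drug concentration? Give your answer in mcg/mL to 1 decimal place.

f = (1/2)^(τ/t½) = (1/2)^(114/38) ≈ 0.1250.
C₀ = D/Vd = 1050/70 ≈ 15.000 mcg/mL.
Before the 3rd dose, 2 doses have been given. Superposition: Cmin = C₀·(f + f²).
≈ 15.000 × (0.1250 + 0.0156) ≈ 15.000 × 0.1406 ≈ 2.109 mcg/mL.

2.1 mcg/mL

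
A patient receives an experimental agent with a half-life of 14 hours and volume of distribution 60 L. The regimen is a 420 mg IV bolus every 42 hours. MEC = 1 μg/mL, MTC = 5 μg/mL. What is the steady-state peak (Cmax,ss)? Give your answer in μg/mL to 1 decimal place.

The dosing interval is 3 half-lives, so f = 2^(−3) = 0.125.
Accumulation ratio R = 1/(1 − f) = 1/0.875 = 8/7.
Single-dose peak C₀ = D/Vd = 420/60 = 7 μg/mL.
Steady-state peak Cmax,ss = C₀·R = 7 × 8/7 ≈ 8.000 μg/mL.
Peak 8.0 μg/mL vs MTC 5 μg/mL: exceeds toxic threshold.

8.0 μg/mL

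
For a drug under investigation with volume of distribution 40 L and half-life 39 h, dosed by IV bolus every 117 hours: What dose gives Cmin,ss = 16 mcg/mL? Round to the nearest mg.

τ/t½ = 117/39 ≈ 3, so f = (1/2)^(117/39) ≈ 0.125000.
Cmin,ss = (D/Vd)·f/(1−f), so D = Cmin,ss·Vd·(1−f)/f.
D = 16 × 40 × (1−f)/f ≈ 16 × 40 × 7.00000 ≈ 4480.00 mg.

4480 mg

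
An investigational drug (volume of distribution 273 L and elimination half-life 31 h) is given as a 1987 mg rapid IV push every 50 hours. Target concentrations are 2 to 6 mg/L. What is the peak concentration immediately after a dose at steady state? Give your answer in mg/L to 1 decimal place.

τ/t½ = 50/31 ≈ 1.6129, so fraction remaining f = (1/2)^(50/31) ≈ 0.3269.
At steady state, accumulation factor R = 1/(1 − e^(−kτ)) ≈ 1.4857.
Each bolus raises the concentration by D/Vd = 1987/273 ≈ 7.278 mg/L.
Cmax,ss = C₀/(1 − f) ≈ 7.278/0.6731 ≈ 10.813 mg/L.
Peak 10.8 mg/L vs MTC 6 mg/L: exceeds toxic threshold.

10.8 mg/L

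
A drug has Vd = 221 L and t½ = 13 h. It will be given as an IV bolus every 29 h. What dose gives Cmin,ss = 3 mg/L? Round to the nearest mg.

2449 mg

τ/t½ = 29/13 ≈ 2.2308, so f = (1/2)^(29/13) ≈ 0.213045.
Cmin,ss = (D/Vd)·f/(1−f), so D = Cmin,ss·Vd·(1−f)/f.
D = 3 × 221 × (1−f)/f ≈ 3 × 221 × 3.69384 ≈ 2449.02 mg.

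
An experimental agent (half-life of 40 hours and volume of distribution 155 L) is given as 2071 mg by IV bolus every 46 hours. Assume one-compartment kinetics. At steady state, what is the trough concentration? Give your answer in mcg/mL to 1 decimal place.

τ/t½ = 46/40 ≈ 1.15, so fraction remaining f = (1/2)^(46/40) ≈ 0.4506.
At steady state, accumulation factor R = 1/(1 − e^(−kτ)) ≈ 1.8202.
Each bolus raises the concentration by D/Vd = 2071/155 ≈ 13.361 mcg/mL.
Steady-state peak Cmax,ss = C₀·R ≈ 13.361 × 1.8202 ≈ 24.320 mcg/mL.
Steady-state trough Cmin,ss = Cmax,ss·f ≈ 24.320 × 0.4506 ≈ 10.959 mcg/mL.

11.0 mcg/mL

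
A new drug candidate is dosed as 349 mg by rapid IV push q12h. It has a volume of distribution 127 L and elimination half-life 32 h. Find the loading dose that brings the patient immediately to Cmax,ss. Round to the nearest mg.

f = (1/2)^(12/32) ≈ 0.771105; accumulation ratio R = 1/(1−f) ≈ 4.36882.
Loading dose to hit Cmax,ss on first dose: D_load = D_maint·R ≈ 349 × 4.36882 ≈ 1524.72 mg.

1525 mg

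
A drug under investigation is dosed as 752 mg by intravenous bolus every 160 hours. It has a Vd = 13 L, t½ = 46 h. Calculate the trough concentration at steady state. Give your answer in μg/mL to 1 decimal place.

τ/t½ = 160/46 ≈ 3.4783, so fraction remaining f = (1/2)^(160/46) ≈ 0.0897.
At steady state, accumulation factor R = 1/(1 − e^(−kτ)) ≈ 1.0985.
Each bolus raises the concentration by D/Vd = 752/13 ≈ 57.846 μg/mL.
Steady-state peak Cmax,ss = C₀·R ≈ 57.846 × 1.0985 ≈ 63.544 μg/mL.
One interval later, Cmin,ss = Cmax,ss·e^(−kτ) ≈ 63.544 × 0.0897 ≈ 5.700 μg/mL.

5.7 μg/mL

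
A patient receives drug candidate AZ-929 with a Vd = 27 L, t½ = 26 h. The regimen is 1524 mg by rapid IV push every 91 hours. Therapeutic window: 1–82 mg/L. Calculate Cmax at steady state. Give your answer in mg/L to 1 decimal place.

Over one 91-h interval, 91/26 ≈ 3.5 half-lives elapse, leaving f ≈ 0.0884 of each dose.
Accumulation ratio R = 1/(1 − f) ≈ 1/0.9116 ≈ 1.0970.
Each bolus raises the concentration by D/Vd = 1524/27 ≈ 56.444 mg/L.
Steady-state peak Cmax,ss = C₀·R ≈ 56.444 × 1.0970 ≈ 61.919 mg/L.
Peak 61.9 mg/L vs MTC 82 mg/L: below toxic threshold.

61.9 mg/L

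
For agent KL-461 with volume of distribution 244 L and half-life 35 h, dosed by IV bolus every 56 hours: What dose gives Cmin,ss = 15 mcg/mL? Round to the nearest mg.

7435 mg

τ/t½ = 56/35 ≈ 1.6, so f = (1/2)^(56/35) ≈ 0.329877.
Cmin,ss = (D/Vd)·f/(1−f), so D = Cmin,ss·Vd·(1−f)/f.
D = 15 × 244 × (1−f)/f ≈ 15 × 244 × 2.03143 ≈ 7435.03 mg.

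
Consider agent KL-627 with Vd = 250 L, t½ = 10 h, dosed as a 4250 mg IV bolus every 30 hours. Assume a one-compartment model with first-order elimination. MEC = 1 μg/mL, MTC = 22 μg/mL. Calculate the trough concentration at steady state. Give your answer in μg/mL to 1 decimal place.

2.4 μg/mL

τ = 30 h = 3 half-lives, so f = (1/2)^3 = 0.125.
Accumulation ratio R = 1/(1 − f) = 1/0.875 = 8/7.
Single-dose peak C₀ = D/Vd = 4250/250 = 17 μg/mL.
Steady-state peak Cmax,ss = C₀·R = 17 × 8/7 ≈ 19.429 μg/mL.
Steady-state trough Cmin,ss = Cmax,ss·f ≈ 19.429 × 0.125 ≈ 2.429 μg/mL.
Trough 2.4 μg/mL vs MEC 1 μg/mL: adequate.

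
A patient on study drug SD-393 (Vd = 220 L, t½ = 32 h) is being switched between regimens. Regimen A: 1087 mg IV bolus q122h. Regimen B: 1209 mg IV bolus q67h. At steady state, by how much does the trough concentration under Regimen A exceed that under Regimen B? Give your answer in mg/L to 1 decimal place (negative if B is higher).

Regimen A: f = (1/2)^(122/32) ≈ 0.0712; Cmin,ss = (1087/220)·f/(1−f) ≈ 0.379 mg/L.
Regimen B: f = (1/2)^(67/32) ≈ 0.2343; Cmin,ss = (1209/220)·f/(1−f) ≈ 1.682 mg/L.
Difference ≈ 0.379 − 1.682 ≈ -1.303 mg/L.

-1.3 mg/L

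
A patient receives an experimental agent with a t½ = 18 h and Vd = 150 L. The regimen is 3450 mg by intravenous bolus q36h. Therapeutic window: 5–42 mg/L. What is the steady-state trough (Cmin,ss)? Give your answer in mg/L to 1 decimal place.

7.7 mg/L

τ = 36 h = 2 half-lives, so f = (1/2)^2 = 0.25.
At steady state, R = 1/(1 − 0.25) = 4/3.
Single-dose peak C₀ = D/Vd = 3450/150 = 23 mg/L.
Steady-state peak Cmax,ss = C₀·R = 23 × 4/3 ≈ 30.667 mg/L.
Steady-state trough Cmin,ss = Cmax,ss·f ≈ 30.667 × 0.25 ≈ 7.667 mg/L.
Trough 7.7 mg/L vs MEC 5 mg/L: adequate.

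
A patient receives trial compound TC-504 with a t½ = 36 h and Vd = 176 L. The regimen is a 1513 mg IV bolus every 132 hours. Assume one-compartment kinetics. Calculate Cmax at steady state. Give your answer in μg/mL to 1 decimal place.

9.3 μg/mL

τ/t½ = 132/36 ≈ 3.6667, so fraction remaining f = (1/2)^(132/36) ≈ 0.0787.
Accumulation ratio R = 1/(1 − f) ≈ 1/0.9213 ≈ 1.0854.
Single-dose peak C₀ = D/Vd = 1513/176 ≈ 8.597 μg/mL.
Steady-state peak Cmax,ss = C₀·R ≈ 8.597 × 1.0854 ≈ 9.331 μg/mL.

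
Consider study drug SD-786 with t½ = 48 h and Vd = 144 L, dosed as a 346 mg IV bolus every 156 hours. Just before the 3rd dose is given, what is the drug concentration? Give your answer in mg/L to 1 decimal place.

f = (1/2)^(τ/t½) = (1/2)^(156/48) ≈ 0.1051.
C₀ = D/Vd = 346/144 ≈ 2.403 mg/L.
Before the 3rd dose, 2 doses have been given. Superposition: Cmin = C₀·(f + f²).
≈ 2.403 × (0.1051 + 0.0110) ≈ 2.403 × 0.1161 ≈ 0.279 mg/L.

0.3 mg/L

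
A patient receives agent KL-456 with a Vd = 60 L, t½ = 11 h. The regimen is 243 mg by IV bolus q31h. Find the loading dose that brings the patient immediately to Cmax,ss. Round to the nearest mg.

283 mg

f = (1/2)^(31/11) ≈ 0.141789; accumulation ratio R = 1/(1−f) ≈ 1.16521.
Loading dose to hit Cmax,ss on first dose: D_load = D_maint·R ≈ 243 × 1.16521 ≈ 283.15 mg.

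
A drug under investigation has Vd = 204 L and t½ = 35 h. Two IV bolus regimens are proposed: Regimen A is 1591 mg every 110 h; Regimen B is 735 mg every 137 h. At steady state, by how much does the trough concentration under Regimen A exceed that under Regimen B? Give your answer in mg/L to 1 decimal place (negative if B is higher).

Regimen A: f = (1/2)^(110/35) ≈ 0.1132; Cmin,ss = (1591/204)·f/(1−f) ≈ 0.996 mg/L.
Regimen B: f = (1/2)^(137/35) ≈ 0.0663; Cmin,ss = (735/204)·f/(1−f) ≈ 0.256 mg/L.
Difference ≈ 0.996 − 0.256 ≈ 0.740 mg/L.

0.7 mg/L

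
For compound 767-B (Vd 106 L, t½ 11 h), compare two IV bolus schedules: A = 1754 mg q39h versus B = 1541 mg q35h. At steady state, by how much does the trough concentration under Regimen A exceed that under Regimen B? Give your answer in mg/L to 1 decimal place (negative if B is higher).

-0.3 mg/L

Regimen A: f = (1/2)^(39/11) ≈ 0.0856; Cmin,ss = (1754/106)·f/(1−f) ≈ 1.549 mg/L.
Regimen B: f = (1/2)^(35/11) ≈ 0.1102; Cmin,ss = (1541/106)·f/(1−f) ≈ 1.800 mg/L.
Difference ≈ 1.549 − 1.800 ≈ -0.251 mg/L.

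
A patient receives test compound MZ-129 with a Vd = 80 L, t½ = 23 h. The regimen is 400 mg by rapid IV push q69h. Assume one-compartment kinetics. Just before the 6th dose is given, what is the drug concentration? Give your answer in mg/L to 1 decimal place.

0.7 mg/L

f = (1/2)^(τ/t½) = (1/2)^(69/23) ≈ 0.1250.
C₀ = D/Vd = 400/80 ≈ 5.000 mg/L.
Before the 6th dose, 5 doses have been given. Superposition: Cmin = C₀·(f + f² + … + f^5).
≈ 5.000 × (0.1250 + 0.0156 + 0.0020 + 0.0002 + 0.0000) ≈ 5.000 × 0.1428 ≈ 0.714 mg/L.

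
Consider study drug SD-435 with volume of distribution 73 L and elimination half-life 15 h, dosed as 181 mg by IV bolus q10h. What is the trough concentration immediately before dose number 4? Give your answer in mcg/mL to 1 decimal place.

3.2 mcg/mL

f = (1/2)^(τ/t½) = (1/2)^(10/15) ≈ 0.6300.
C₀ = D/Vd = 181/73 ≈ 2.479 mcg/mL.
Before the 4th dose, 3 doses have been given. Superposition: Cmin = C₀·(f + f² + … + f^3).
≈ 2.479 × (0.6300 + 0.3969 + 0.2500) ≈ 2.479 × 1.2769 ≈ 3.165 mcg/mL.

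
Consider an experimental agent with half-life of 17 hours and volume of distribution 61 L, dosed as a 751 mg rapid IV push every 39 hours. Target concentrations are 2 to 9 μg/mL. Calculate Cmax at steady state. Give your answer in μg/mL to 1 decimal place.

15.5 μg/mL

k = ln2/t½ = ln2/17 ≈ 0.040773 h⁻¹; fraction remaining f = e^(−kτ) = e^(−0.040773×39) ≈ 0.2039.
Accumulation ratio R = 1/(1 − f) ≈ 1/0.7961 ≈ 1.2561.
Each bolus raises the concentration by D/Vd = 751/61 ≈ 12.311 μg/mL.
Steady-state peak Cmax,ss = C₀·R ≈ 12.311 × 1.2561 ≈ 15.464 μg/mL.
Peak 15.5 μg/mL vs MTC 9 μg/mL: exceeds toxic threshold.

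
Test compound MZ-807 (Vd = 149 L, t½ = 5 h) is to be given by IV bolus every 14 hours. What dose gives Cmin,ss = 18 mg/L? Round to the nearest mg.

15997 mg

τ/t½ = 14/5 ≈ 2.8, so f = (1/2)^(14/5) ≈ 0.143587.
Cmin,ss = (D/Vd)·f/(1−f), so D = Cmin,ss·Vd·(1−f)/f.
D = 18 × 149 × (1−f)/f ≈ 18 × 149 × 5.96442 ≈ 15996.57 mg.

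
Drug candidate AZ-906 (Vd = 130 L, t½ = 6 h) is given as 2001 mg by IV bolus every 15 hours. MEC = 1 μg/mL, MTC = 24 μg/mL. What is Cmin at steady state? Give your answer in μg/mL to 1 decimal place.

3.3 μg/mL

Over one 15-h interval, 15/6 ≈ 2.5 half-lives elapse, leaving f ≈ 0.1768 of each dose.
Single-dose peak C₀ = D/Vd = 2001/130 ≈ 15.392 μg/mL.
Steady-state trough Cmin,ss = C₀·f/(1−f) ≈ 15.392 × 0.1768/0.8232 ≈ 3.306 μg/mL.
Trough 3.3 μg/mL vs MEC 1 μg/mL: adequate.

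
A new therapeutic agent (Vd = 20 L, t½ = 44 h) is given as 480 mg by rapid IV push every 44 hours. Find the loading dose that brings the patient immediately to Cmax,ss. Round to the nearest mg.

f = (1/2)^(44/44) ≈ 0.500000; accumulation ratio R = 1/(1−f) ≈ 2.00000.
Loading dose to hit Cmax,ss on first dose: D_load = D_maint·R ≈ 480 × 2.00000 ≈ 960.00 mg.

960 mg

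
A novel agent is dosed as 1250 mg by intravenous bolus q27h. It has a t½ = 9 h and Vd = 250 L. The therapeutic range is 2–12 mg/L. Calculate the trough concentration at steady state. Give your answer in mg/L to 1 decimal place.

The dosing interval is 3 half-lives, so f = 2^(−3) = 0.125.
Accumulation ratio R = 1/(1 − f) = 1/0.875 = 8/7.
Single-dose peak C₀ = D/Vd = 1250/250 = 5 mg/L.
Steady-state peak Cmax,ss = C₀·R = 5 × 8/7 ≈ 5.714 mg/L.
Steady-state trough Cmin,ss = Cmax,ss·f ≈ 5.714 × 0.125 ≈ 0.714 mg/L.
Trough 0.7 mg/L vs MEC 2 mg/L: subtherapeutic.

0.7 mg/L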